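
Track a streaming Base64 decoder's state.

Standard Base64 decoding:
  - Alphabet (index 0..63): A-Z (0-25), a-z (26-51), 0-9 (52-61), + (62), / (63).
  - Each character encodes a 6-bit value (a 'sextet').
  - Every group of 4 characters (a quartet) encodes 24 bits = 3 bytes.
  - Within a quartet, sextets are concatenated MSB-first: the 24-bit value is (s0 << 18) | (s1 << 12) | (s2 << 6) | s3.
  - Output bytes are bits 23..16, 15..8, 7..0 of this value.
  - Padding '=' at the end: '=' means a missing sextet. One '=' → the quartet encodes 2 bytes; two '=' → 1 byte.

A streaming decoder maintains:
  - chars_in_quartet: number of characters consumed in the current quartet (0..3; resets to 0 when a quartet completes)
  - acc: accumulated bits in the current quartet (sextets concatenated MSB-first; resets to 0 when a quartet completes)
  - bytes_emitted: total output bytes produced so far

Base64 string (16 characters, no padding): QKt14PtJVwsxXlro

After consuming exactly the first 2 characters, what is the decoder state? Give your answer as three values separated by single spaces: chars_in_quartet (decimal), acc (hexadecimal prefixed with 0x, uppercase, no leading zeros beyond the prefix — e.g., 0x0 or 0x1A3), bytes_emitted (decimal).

After char 0 ('Q'=16): chars_in_quartet=1 acc=0x10 bytes_emitted=0
After char 1 ('K'=10): chars_in_quartet=2 acc=0x40A bytes_emitted=0

Answer: 2 0x40A 0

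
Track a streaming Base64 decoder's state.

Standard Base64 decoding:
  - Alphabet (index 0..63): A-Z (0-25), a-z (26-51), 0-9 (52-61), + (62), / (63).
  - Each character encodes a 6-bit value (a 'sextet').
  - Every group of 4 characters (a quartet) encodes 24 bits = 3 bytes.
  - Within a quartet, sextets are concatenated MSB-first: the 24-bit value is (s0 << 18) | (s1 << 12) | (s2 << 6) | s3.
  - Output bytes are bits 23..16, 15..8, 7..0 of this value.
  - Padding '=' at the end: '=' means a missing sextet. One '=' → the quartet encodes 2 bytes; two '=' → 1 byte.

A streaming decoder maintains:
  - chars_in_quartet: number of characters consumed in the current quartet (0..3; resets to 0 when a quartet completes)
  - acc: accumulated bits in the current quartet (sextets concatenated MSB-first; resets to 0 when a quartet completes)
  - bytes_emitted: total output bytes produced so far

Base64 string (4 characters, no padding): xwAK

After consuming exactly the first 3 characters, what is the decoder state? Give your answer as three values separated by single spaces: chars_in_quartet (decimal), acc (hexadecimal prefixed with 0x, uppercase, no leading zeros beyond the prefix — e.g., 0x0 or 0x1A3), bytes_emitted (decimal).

After char 0 ('x'=49): chars_in_quartet=1 acc=0x31 bytes_emitted=0
After char 1 ('w'=48): chars_in_quartet=2 acc=0xC70 bytes_emitted=0
After char 2 ('A'=0): chars_in_quartet=3 acc=0x31C00 bytes_emitted=0

Answer: 3 0x31C00 0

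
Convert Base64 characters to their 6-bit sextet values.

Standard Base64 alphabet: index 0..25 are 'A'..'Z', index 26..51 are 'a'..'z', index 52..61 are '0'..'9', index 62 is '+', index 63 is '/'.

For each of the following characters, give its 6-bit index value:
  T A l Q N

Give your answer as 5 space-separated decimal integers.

'T': A..Z range, ord('T') − ord('A') = 19
'A': A..Z range, ord('A') − ord('A') = 0
'l': a..z range, 26 + ord('l') − ord('a') = 37
'Q': A..Z range, ord('Q') − ord('A') = 16
'N': A..Z range, ord('N') − ord('A') = 13

Answer: 19 0 37 16 13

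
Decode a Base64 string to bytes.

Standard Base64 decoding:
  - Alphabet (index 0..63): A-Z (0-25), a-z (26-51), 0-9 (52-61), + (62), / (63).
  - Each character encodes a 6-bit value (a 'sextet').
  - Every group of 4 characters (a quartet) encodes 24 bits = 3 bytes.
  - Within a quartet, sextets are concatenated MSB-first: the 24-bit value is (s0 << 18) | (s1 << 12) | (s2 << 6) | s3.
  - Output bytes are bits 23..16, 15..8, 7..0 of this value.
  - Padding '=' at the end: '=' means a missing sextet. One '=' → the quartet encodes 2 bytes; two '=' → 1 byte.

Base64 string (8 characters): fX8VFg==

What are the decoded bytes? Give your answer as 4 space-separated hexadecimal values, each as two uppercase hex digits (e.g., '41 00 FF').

After char 0 ('f'=31): chars_in_quartet=1 acc=0x1F bytes_emitted=0
After char 1 ('X'=23): chars_in_quartet=2 acc=0x7D7 bytes_emitted=0
After char 2 ('8'=60): chars_in_quartet=3 acc=0x1F5FC bytes_emitted=0
After char 3 ('V'=21): chars_in_quartet=4 acc=0x7D7F15 -> emit 7D 7F 15, reset; bytes_emitted=3
After char 4 ('F'=5): chars_in_quartet=1 acc=0x5 bytes_emitted=3
After char 5 ('g'=32): chars_in_quartet=2 acc=0x160 bytes_emitted=3
Padding '==': partial quartet acc=0x160 -> emit 16; bytes_emitted=4

Answer: 7D 7F 15 16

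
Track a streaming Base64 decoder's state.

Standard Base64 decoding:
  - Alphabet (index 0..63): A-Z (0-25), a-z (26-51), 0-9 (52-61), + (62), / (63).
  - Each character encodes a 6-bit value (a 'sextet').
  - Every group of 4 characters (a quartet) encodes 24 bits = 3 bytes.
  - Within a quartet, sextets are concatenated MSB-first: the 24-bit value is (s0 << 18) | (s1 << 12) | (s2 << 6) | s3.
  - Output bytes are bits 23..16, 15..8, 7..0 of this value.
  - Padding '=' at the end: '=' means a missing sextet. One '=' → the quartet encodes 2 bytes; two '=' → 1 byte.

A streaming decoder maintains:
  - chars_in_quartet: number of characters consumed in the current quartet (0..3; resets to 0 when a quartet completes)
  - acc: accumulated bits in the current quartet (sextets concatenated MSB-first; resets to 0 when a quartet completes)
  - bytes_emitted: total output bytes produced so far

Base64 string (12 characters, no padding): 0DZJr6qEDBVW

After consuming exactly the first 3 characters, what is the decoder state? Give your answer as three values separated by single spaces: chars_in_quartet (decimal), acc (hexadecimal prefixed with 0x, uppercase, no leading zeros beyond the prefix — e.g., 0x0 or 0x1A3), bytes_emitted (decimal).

Answer: 3 0x340D9 0

Derivation:
After char 0 ('0'=52): chars_in_quartet=1 acc=0x34 bytes_emitted=0
After char 1 ('D'=3): chars_in_quartet=2 acc=0xD03 bytes_emitted=0
After char 2 ('Z'=25): chars_in_quartet=3 acc=0x340D9 bytes_emitted=0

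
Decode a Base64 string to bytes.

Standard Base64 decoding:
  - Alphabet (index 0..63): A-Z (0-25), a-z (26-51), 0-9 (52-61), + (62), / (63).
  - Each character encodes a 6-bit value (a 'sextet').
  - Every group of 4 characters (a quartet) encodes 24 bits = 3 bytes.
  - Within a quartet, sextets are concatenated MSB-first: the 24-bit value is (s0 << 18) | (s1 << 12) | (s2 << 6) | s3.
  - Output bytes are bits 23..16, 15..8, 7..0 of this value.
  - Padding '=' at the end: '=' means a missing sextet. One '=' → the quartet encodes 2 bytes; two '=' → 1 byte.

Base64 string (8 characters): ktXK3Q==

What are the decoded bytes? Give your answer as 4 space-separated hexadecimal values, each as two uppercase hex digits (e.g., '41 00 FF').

After char 0 ('k'=36): chars_in_quartet=1 acc=0x24 bytes_emitted=0
After char 1 ('t'=45): chars_in_quartet=2 acc=0x92D bytes_emitted=0
After char 2 ('X'=23): chars_in_quartet=3 acc=0x24B57 bytes_emitted=0
After char 3 ('K'=10): chars_in_quartet=4 acc=0x92D5CA -> emit 92 D5 CA, reset; bytes_emitted=3
After char 4 ('3'=55): chars_in_quartet=1 acc=0x37 bytes_emitted=3
After char 5 ('Q'=16): chars_in_quartet=2 acc=0xDD0 bytes_emitted=3
Padding '==': partial quartet acc=0xDD0 -> emit DD; bytes_emitted=4

Answer: 92 D5 CA DD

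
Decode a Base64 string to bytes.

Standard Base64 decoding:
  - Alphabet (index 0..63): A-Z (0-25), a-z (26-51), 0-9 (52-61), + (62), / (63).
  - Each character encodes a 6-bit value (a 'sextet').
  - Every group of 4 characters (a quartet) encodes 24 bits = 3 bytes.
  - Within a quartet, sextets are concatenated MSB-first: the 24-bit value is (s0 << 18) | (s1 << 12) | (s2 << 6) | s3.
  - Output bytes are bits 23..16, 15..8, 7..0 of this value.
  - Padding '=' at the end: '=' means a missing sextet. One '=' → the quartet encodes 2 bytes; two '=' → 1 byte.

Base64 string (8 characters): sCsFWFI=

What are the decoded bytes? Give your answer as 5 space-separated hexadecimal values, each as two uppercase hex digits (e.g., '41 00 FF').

Answer: B0 2B 05 58 52

Derivation:
After char 0 ('s'=44): chars_in_quartet=1 acc=0x2C bytes_emitted=0
After char 1 ('C'=2): chars_in_quartet=2 acc=0xB02 bytes_emitted=0
After char 2 ('s'=44): chars_in_quartet=3 acc=0x2C0AC bytes_emitted=0
After char 3 ('F'=5): chars_in_quartet=4 acc=0xB02B05 -> emit B0 2B 05, reset; bytes_emitted=3
After char 4 ('W'=22): chars_in_quartet=1 acc=0x16 bytes_emitted=3
After char 5 ('F'=5): chars_in_quartet=2 acc=0x585 bytes_emitted=3
After char 6 ('I'=8): chars_in_quartet=3 acc=0x16148 bytes_emitted=3
Padding '=': partial quartet acc=0x16148 -> emit 58 52; bytes_emitted=5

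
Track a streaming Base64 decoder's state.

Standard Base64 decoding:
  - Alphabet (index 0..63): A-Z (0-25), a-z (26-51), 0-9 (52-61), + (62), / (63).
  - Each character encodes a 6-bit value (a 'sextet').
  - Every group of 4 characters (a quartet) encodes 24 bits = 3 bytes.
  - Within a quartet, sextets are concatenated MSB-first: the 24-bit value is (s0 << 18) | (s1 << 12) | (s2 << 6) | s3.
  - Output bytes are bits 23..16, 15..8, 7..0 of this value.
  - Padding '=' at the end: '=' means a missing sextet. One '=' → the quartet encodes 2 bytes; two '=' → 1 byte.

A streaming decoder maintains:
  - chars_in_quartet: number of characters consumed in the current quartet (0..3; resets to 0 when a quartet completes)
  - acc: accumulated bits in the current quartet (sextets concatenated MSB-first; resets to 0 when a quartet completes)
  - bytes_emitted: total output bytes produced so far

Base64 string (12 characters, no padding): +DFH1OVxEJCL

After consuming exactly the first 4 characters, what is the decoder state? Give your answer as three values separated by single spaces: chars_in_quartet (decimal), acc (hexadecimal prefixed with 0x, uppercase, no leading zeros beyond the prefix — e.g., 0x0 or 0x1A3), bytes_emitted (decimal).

Answer: 0 0x0 3

Derivation:
After char 0 ('+'=62): chars_in_quartet=1 acc=0x3E bytes_emitted=0
After char 1 ('D'=3): chars_in_quartet=2 acc=0xF83 bytes_emitted=0
After char 2 ('F'=5): chars_in_quartet=3 acc=0x3E0C5 bytes_emitted=0
After char 3 ('H'=7): chars_in_quartet=4 acc=0xF83147 -> emit F8 31 47, reset; bytes_emitted=3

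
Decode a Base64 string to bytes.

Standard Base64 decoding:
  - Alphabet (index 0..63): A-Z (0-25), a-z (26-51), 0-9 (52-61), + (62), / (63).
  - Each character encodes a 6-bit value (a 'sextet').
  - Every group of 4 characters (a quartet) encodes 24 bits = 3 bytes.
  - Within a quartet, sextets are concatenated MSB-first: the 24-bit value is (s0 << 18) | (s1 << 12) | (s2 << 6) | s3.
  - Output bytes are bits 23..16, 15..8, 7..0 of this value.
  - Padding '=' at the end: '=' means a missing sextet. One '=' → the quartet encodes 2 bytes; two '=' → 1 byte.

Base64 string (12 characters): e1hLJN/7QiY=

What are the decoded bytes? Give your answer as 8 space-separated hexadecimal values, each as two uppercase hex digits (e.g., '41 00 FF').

After char 0 ('e'=30): chars_in_quartet=1 acc=0x1E bytes_emitted=0
After char 1 ('1'=53): chars_in_quartet=2 acc=0x7B5 bytes_emitted=0
After char 2 ('h'=33): chars_in_quartet=3 acc=0x1ED61 bytes_emitted=0
After char 3 ('L'=11): chars_in_quartet=4 acc=0x7B584B -> emit 7B 58 4B, reset; bytes_emitted=3
After char 4 ('J'=9): chars_in_quartet=1 acc=0x9 bytes_emitted=3
After char 5 ('N'=13): chars_in_quartet=2 acc=0x24D bytes_emitted=3
After char 6 ('/'=63): chars_in_quartet=3 acc=0x937F bytes_emitted=3
After char 7 ('7'=59): chars_in_quartet=4 acc=0x24DFFB -> emit 24 DF FB, reset; bytes_emitted=6
After char 8 ('Q'=16): chars_in_quartet=1 acc=0x10 bytes_emitted=6
After char 9 ('i'=34): chars_in_quartet=2 acc=0x422 bytes_emitted=6
After char 10 ('Y'=24): chars_in_quartet=3 acc=0x10898 bytes_emitted=6
Padding '=': partial quartet acc=0x10898 -> emit 42 26; bytes_emitted=8

Answer: 7B 58 4B 24 DF FB 42 26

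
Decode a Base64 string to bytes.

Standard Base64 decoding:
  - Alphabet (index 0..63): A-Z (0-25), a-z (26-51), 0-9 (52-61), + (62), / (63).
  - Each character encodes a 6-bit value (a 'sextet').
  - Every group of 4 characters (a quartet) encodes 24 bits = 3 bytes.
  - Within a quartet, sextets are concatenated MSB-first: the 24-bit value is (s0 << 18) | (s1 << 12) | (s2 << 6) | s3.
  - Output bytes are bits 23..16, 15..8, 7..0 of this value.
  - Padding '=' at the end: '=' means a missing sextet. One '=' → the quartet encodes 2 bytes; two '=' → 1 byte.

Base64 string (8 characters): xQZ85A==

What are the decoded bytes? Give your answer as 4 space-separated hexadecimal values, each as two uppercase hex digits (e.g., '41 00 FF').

After char 0 ('x'=49): chars_in_quartet=1 acc=0x31 bytes_emitted=0
After char 1 ('Q'=16): chars_in_quartet=2 acc=0xC50 bytes_emitted=0
After char 2 ('Z'=25): chars_in_quartet=3 acc=0x31419 bytes_emitted=0
After char 3 ('8'=60): chars_in_quartet=4 acc=0xC5067C -> emit C5 06 7C, reset; bytes_emitted=3
After char 4 ('5'=57): chars_in_quartet=1 acc=0x39 bytes_emitted=3
After char 5 ('A'=0): chars_in_quartet=2 acc=0xE40 bytes_emitted=3
Padding '==': partial quartet acc=0xE40 -> emit E4; bytes_emitted=4

Answer: C5 06 7C E4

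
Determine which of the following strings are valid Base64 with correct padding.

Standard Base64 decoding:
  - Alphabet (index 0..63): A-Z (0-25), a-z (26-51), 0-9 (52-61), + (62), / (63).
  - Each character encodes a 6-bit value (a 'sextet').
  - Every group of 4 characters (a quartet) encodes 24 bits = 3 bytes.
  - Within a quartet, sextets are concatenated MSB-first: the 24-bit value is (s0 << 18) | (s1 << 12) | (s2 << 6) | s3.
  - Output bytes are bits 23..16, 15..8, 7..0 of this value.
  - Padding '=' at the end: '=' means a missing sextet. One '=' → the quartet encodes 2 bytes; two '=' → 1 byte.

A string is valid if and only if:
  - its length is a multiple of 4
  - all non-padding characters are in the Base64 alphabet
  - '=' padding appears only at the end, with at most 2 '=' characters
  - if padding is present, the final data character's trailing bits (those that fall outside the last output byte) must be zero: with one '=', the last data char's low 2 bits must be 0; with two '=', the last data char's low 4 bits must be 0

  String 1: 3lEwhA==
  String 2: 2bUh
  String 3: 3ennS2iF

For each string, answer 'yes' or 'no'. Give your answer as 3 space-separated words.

String 1: '3lEwhA==' → valid
String 2: '2bUh' → valid
String 3: '3ennS2iF' → valid

Answer: yes yes yes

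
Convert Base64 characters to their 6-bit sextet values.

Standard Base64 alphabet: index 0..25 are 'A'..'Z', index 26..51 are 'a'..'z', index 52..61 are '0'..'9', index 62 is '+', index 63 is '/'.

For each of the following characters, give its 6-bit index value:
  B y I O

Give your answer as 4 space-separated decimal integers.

Answer: 1 50 8 14

Derivation:
'B': A..Z range, ord('B') − ord('A') = 1
'y': a..z range, 26 + ord('y') − ord('a') = 50
'I': A..Z range, ord('I') − ord('A') = 8
'O': A..Z range, ord('O') − ord('A') = 14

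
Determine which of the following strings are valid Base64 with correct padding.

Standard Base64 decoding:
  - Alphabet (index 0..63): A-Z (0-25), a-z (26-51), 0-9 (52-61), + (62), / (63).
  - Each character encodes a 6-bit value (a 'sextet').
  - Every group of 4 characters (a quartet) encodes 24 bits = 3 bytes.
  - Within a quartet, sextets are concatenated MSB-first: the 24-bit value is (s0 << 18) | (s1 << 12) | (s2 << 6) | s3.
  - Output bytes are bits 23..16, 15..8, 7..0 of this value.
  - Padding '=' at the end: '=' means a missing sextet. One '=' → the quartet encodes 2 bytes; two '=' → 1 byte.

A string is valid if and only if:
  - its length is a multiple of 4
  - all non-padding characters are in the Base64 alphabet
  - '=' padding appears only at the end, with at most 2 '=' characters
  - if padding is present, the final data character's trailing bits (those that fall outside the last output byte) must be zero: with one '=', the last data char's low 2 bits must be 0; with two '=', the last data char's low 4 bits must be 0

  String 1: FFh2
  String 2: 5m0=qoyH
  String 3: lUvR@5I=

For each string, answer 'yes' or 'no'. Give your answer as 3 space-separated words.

String 1: 'FFh2' → valid
String 2: '5m0=qoyH' → invalid (bad char(s): ['=']; '=' in middle)
String 3: 'lUvR@5I=' → invalid (bad char(s): ['@'])

Answer: yes no no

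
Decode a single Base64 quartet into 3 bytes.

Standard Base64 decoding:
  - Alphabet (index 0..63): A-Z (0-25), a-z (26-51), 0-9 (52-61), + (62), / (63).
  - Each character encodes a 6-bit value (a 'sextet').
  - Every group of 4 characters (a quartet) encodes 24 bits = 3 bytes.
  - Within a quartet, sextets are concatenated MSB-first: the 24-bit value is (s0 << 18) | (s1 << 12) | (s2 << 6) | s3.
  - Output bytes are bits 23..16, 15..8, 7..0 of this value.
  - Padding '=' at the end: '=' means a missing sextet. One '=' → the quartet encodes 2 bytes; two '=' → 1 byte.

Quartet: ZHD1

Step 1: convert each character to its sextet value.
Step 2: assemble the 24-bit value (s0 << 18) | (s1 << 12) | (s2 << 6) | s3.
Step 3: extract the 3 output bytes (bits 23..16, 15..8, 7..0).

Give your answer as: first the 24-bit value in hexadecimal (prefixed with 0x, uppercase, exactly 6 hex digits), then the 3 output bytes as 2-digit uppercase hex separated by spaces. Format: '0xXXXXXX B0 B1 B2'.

Answer: 0x6470F5 64 70 F5

Derivation:
Sextets: Z=25, H=7, D=3, 1=53
24-bit: (25<<18) | (7<<12) | (3<<6) | 53
      = 0x640000 | 0x007000 | 0x0000C0 | 0x000035
      = 0x6470F5
Bytes: (v>>16)&0xFF=64, (v>>8)&0xFF=70, v&0xFF=F5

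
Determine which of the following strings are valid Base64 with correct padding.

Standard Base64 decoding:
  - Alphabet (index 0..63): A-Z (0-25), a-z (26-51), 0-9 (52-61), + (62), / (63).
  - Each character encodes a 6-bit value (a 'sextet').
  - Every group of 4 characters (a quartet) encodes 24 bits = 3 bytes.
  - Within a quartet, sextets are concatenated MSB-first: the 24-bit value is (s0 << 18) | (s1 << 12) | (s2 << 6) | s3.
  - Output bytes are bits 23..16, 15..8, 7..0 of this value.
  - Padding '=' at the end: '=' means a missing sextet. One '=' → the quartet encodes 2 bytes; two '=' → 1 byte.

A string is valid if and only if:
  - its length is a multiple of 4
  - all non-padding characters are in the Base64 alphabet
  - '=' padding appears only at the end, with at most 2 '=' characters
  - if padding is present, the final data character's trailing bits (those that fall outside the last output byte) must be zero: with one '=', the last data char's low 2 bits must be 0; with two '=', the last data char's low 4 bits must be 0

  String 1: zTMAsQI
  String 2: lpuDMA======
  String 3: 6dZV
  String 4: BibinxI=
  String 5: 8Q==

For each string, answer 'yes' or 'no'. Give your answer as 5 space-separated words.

Answer: no no yes yes yes

Derivation:
String 1: 'zTMAsQI' → invalid (len=7 not mult of 4)
String 2: 'lpuDMA======' → invalid (6 pad chars (max 2))
String 3: '6dZV' → valid
String 4: 'BibinxI=' → valid
String 5: '8Q==' → valid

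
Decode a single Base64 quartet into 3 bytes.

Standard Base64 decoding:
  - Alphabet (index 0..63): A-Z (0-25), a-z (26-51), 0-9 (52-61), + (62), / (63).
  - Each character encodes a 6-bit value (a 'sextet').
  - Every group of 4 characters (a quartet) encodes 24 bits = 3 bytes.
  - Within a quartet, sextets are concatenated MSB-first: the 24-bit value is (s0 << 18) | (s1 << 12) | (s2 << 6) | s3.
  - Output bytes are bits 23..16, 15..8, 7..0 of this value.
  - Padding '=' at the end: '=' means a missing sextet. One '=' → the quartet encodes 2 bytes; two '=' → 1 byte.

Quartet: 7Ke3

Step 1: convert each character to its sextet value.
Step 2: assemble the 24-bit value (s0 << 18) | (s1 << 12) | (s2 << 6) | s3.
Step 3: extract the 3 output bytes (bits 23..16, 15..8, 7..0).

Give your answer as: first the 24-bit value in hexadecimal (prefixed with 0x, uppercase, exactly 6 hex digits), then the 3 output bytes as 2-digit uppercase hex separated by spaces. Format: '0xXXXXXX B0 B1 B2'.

Sextets: 7=59, K=10, e=30, 3=55
24-bit: (59<<18) | (10<<12) | (30<<6) | 55
      = 0xEC0000 | 0x00A000 | 0x000780 | 0x000037
      = 0xECA7B7
Bytes: (v>>16)&0xFF=EC, (v>>8)&0xFF=A7, v&0xFF=B7

Answer: 0xECA7B7 EC A7 B7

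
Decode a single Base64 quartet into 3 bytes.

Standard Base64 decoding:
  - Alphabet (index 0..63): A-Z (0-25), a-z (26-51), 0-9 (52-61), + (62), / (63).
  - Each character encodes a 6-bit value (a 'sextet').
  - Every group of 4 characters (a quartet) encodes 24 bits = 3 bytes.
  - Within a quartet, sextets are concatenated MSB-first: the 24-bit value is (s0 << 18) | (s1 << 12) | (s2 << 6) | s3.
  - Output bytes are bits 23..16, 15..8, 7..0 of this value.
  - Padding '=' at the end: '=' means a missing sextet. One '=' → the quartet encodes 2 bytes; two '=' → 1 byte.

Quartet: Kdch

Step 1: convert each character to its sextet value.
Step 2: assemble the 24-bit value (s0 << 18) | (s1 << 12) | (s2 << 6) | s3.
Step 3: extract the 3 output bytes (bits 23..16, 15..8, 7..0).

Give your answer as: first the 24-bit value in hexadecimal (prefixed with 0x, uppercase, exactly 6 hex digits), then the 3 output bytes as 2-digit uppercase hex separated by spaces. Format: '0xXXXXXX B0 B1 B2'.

Answer: 0x29D721 29 D7 21

Derivation:
Sextets: K=10, d=29, c=28, h=33
24-bit: (10<<18) | (29<<12) | (28<<6) | 33
      = 0x280000 | 0x01D000 | 0x000700 | 0x000021
      = 0x29D721
Bytes: (v>>16)&0xFF=29, (v>>8)&0xFF=D7, v&0xFF=21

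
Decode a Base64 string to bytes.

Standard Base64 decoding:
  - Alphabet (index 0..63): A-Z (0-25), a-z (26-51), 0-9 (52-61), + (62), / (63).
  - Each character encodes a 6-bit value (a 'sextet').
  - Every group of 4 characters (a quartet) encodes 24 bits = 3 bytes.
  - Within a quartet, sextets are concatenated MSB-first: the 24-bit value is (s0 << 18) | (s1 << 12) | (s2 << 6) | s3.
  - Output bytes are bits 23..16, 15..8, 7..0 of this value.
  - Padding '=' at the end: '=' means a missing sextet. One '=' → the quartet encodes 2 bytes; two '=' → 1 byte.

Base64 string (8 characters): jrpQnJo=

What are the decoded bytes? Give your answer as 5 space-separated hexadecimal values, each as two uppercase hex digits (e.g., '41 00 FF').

After char 0 ('j'=35): chars_in_quartet=1 acc=0x23 bytes_emitted=0
After char 1 ('r'=43): chars_in_quartet=2 acc=0x8EB bytes_emitted=0
After char 2 ('p'=41): chars_in_quartet=3 acc=0x23AE9 bytes_emitted=0
After char 3 ('Q'=16): chars_in_quartet=4 acc=0x8EBA50 -> emit 8E BA 50, reset; bytes_emitted=3
After char 4 ('n'=39): chars_in_quartet=1 acc=0x27 bytes_emitted=3
After char 5 ('J'=9): chars_in_quartet=2 acc=0x9C9 bytes_emitted=3
After char 6 ('o'=40): chars_in_quartet=3 acc=0x27268 bytes_emitted=3
Padding '=': partial quartet acc=0x27268 -> emit 9C 9A; bytes_emitted=5

Answer: 8E BA 50 9C 9A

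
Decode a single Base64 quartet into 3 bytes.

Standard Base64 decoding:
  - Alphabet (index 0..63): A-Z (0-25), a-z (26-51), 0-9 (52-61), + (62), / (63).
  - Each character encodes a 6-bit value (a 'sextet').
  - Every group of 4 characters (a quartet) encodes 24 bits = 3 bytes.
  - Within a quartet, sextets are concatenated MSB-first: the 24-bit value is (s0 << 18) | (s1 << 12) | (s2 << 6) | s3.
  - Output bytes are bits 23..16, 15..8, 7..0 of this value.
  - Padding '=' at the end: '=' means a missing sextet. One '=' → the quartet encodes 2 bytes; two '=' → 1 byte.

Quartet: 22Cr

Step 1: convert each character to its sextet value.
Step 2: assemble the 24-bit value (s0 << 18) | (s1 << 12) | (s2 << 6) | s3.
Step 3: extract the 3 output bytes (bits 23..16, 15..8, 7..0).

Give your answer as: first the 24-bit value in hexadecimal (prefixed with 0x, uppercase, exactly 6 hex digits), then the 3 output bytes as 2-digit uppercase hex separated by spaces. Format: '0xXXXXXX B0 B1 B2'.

Answer: 0xDB60AB DB 60 AB

Derivation:
Sextets: 2=54, 2=54, C=2, r=43
24-bit: (54<<18) | (54<<12) | (2<<6) | 43
      = 0xD80000 | 0x036000 | 0x000080 | 0x00002B
      = 0xDB60AB
Bytes: (v>>16)&0xFF=DB, (v>>8)&0xFF=60, v&0xFF=AB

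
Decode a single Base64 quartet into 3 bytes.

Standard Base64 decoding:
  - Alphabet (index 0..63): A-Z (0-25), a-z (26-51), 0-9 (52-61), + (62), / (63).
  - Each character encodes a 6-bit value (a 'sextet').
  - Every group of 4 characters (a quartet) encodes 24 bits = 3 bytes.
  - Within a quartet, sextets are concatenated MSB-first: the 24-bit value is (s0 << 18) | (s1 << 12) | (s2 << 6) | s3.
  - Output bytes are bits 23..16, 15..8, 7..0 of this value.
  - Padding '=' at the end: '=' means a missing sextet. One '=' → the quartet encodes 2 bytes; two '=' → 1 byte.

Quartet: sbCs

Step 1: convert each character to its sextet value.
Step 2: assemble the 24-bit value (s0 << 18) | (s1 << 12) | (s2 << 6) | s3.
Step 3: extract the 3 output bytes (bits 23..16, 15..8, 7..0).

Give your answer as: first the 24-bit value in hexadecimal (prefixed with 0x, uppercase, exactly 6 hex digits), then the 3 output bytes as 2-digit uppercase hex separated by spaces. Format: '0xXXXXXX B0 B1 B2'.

Sextets: s=44, b=27, C=2, s=44
24-bit: (44<<18) | (27<<12) | (2<<6) | 44
      = 0xB00000 | 0x01B000 | 0x000080 | 0x00002C
      = 0xB1B0AC
Bytes: (v>>16)&0xFF=B1, (v>>8)&0xFF=B0, v&0xFF=AC

Answer: 0xB1B0AC B1 B0 AC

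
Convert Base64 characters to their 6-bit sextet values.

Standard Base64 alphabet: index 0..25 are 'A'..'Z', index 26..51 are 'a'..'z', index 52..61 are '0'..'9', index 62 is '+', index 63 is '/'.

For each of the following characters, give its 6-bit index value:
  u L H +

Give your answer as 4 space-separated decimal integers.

Answer: 46 11 7 62

Derivation:
'u': a..z range, 26 + ord('u') − ord('a') = 46
'L': A..Z range, ord('L') − ord('A') = 11
'H': A..Z range, ord('H') − ord('A') = 7
'+': index 62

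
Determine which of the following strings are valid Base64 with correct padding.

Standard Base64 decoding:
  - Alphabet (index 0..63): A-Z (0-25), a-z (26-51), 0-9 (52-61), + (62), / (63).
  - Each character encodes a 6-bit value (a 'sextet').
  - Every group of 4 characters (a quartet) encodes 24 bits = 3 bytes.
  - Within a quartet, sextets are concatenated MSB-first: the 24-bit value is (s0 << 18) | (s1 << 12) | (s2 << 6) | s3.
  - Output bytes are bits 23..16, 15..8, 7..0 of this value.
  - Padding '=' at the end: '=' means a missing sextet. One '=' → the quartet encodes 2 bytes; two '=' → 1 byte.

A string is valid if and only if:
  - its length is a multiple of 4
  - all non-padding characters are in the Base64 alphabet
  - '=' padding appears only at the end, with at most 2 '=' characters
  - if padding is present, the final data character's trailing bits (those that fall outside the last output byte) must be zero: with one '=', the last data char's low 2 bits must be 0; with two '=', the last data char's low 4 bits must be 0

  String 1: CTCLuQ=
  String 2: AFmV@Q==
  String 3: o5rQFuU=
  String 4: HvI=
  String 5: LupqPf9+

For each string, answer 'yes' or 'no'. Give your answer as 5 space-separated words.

Answer: no no yes yes yes

Derivation:
String 1: 'CTCLuQ=' → invalid (len=7 not mult of 4)
String 2: 'AFmV@Q==' → invalid (bad char(s): ['@'])
String 3: 'o5rQFuU=' → valid
String 4: 'HvI=' → valid
String 5: 'LupqPf9+' → valid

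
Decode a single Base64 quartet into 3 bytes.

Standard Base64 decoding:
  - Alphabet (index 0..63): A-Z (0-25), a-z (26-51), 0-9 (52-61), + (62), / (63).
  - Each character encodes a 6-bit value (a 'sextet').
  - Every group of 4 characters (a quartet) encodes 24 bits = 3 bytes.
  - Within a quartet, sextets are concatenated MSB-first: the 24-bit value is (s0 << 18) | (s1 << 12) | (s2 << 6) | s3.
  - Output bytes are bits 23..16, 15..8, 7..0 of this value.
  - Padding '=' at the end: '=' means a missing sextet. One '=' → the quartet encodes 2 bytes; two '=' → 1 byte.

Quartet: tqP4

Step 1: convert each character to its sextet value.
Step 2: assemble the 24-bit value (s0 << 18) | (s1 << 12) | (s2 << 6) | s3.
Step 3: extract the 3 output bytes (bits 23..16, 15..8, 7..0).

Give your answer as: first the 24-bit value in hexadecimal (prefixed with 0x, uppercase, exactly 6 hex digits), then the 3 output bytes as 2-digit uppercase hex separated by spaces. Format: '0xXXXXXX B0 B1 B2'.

Sextets: t=45, q=42, P=15, 4=56
24-bit: (45<<18) | (42<<12) | (15<<6) | 56
      = 0xB40000 | 0x02A000 | 0x0003C0 | 0x000038
      = 0xB6A3F8
Bytes: (v>>16)&0xFF=B6, (v>>8)&0xFF=A3, v&0xFF=F8

Answer: 0xB6A3F8 B6 A3 F8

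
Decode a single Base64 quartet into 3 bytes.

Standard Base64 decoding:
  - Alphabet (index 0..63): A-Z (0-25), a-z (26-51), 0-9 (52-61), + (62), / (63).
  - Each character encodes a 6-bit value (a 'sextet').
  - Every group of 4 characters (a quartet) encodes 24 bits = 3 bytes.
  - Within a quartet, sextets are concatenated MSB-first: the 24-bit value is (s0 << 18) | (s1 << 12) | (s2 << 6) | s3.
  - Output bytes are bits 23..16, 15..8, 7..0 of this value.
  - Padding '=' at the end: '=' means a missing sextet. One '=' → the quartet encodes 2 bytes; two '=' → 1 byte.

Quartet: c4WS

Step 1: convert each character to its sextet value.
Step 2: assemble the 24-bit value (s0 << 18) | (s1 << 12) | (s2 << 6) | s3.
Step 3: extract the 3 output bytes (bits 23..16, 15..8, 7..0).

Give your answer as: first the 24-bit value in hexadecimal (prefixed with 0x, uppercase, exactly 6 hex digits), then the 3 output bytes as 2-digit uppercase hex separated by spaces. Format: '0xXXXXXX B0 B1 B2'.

Sextets: c=28, 4=56, W=22, S=18
24-bit: (28<<18) | (56<<12) | (22<<6) | 18
      = 0x700000 | 0x038000 | 0x000580 | 0x000012
      = 0x738592
Bytes: (v>>16)&0xFF=73, (v>>8)&0xFF=85, v&0xFF=92

Answer: 0x738592 73 85 92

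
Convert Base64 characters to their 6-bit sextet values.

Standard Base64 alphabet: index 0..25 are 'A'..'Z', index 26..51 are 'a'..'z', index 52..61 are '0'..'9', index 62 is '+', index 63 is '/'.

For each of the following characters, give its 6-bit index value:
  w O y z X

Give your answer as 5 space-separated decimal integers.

'w': a..z range, 26 + ord('w') − ord('a') = 48
'O': A..Z range, ord('O') − ord('A') = 14
'y': a..z range, 26 + ord('y') − ord('a') = 50
'z': a..z range, 26 + ord('z') − ord('a') = 51
'X': A..Z range, ord('X') − ord('A') = 23

Answer: 48 14 50 51 23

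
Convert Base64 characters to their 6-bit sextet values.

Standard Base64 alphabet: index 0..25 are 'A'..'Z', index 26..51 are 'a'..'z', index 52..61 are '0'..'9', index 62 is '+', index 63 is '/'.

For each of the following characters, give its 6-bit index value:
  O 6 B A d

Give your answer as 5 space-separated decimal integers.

Answer: 14 58 1 0 29

Derivation:
'O': A..Z range, ord('O') − ord('A') = 14
'6': 0..9 range, 52 + ord('6') − ord('0') = 58
'B': A..Z range, ord('B') − ord('A') = 1
'A': A..Z range, ord('A') − ord('A') = 0
'd': a..z range, 26 + ord('d') − ord('a') = 29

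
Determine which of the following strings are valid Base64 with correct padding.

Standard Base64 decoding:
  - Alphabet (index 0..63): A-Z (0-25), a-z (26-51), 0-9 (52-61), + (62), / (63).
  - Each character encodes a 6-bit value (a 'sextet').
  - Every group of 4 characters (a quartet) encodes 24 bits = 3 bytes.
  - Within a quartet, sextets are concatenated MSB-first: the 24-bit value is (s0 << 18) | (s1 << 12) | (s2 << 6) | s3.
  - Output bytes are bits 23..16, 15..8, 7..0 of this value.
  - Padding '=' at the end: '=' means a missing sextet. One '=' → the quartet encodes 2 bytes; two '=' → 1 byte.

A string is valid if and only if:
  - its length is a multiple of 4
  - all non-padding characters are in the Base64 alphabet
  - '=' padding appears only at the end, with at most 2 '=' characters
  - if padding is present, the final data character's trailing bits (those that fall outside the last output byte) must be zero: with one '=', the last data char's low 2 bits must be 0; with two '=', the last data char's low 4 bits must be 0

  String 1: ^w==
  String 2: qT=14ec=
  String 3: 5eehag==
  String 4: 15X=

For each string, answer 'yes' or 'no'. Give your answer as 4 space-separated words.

Answer: no no yes no

Derivation:
String 1: '^w==' → invalid (bad char(s): ['^'])
String 2: 'qT=14ec=' → invalid (bad char(s): ['=']; '=' in middle)
String 3: '5eehag==' → valid
String 4: '15X=' → invalid (bad trailing bits)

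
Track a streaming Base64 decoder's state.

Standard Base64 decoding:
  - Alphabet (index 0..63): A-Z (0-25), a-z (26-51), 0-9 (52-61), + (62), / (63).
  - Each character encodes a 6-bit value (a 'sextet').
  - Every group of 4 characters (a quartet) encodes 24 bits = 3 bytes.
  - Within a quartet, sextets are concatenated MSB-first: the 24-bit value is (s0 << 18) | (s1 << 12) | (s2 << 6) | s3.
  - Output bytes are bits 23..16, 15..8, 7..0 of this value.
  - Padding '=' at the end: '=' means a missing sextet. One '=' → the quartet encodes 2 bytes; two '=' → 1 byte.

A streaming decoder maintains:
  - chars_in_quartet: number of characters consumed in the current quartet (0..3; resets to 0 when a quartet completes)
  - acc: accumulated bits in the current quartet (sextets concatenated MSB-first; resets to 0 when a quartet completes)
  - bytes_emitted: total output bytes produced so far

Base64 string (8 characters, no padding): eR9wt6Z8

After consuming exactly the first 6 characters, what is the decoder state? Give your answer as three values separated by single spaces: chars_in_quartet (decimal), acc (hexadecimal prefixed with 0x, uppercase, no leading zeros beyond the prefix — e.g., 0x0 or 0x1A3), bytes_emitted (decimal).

Answer: 2 0xB7A 3

Derivation:
After char 0 ('e'=30): chars_in_quartet=1 acc=0x1E bytes_emitted=0
After char 1 ('R'=17): chars_in_quartet=2 acc=0x791 bytes_emitted=0
After char 2 ('9'=61): chars_in_quartet=3 acc=0x1E47D bytes_emitted=0
After char 3 ('w'=48): chars_in_quartet=4 acc=0x791F70 -> emit 79 1F 70, reset; bytes_emitted=3
After char 4 ('t'=45): chars_in_quartet=1 acc=0x2D bytes_emitted=3
After char 5 ('6'=58): chars_in_quartet=2 acc=0xB7A bytes_emitted=3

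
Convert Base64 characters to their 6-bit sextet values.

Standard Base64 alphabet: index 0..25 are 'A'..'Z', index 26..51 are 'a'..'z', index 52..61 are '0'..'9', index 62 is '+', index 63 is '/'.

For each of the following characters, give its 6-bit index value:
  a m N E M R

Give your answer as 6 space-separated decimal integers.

Answer: 26 38 13 4 12 17

Derivation:
'a': a..z range, 26 + ord('a') − ord('a') = 26
'm': a..z range, 26 + ord('m') − ord('a') = 38
'N': A..Z range, ord('N') − ord('A') = 13
'E': A..Z range, ord('E') − ord('A') = 4
'M': A..Z range, ord('M') − ord('A') = 12
'R': A..Z range, ord('R') − ord('A') = 17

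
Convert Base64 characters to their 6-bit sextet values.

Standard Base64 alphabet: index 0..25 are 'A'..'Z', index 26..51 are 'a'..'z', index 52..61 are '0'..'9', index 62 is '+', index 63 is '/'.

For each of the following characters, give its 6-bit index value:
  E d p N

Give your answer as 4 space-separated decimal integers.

Answer: 4 29 41 13

Derivation:
'E': A..Z range, ord('E') − ord('A') = 4
'd': a..z range, 26 + ord('d') − ord('a') = 29
'p': a..z range, 26 + ord('p') − ord('a') = 41
'N': A..Z range, ord('N') − ord('A') = 13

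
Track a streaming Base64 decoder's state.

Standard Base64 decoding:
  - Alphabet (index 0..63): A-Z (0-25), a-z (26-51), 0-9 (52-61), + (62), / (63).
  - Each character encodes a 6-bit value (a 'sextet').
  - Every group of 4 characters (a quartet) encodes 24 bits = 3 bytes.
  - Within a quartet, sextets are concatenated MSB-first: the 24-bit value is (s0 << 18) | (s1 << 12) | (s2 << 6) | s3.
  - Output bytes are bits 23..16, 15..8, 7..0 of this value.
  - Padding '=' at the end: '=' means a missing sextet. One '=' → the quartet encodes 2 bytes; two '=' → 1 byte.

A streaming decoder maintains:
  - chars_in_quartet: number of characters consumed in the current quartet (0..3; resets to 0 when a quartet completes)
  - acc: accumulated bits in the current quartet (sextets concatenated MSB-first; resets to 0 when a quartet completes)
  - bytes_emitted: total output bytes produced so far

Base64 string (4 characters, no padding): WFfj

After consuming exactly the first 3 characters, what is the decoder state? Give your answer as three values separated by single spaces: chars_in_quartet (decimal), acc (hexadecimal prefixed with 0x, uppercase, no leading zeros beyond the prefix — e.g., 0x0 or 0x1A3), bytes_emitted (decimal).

Answer: 3 0x1615F 0

Derivation:
After char 0 ('W'=22): chars_in_quartet=1 acc=0x16 bytes_emitted=0
After char 1 ('F'=5): chars_in_quartet=2 acc=0x585 bytes_emitted=0
After char 2 ('f'=31): chars_in_quartet=3 acc=0x1615F bytes_emitted=0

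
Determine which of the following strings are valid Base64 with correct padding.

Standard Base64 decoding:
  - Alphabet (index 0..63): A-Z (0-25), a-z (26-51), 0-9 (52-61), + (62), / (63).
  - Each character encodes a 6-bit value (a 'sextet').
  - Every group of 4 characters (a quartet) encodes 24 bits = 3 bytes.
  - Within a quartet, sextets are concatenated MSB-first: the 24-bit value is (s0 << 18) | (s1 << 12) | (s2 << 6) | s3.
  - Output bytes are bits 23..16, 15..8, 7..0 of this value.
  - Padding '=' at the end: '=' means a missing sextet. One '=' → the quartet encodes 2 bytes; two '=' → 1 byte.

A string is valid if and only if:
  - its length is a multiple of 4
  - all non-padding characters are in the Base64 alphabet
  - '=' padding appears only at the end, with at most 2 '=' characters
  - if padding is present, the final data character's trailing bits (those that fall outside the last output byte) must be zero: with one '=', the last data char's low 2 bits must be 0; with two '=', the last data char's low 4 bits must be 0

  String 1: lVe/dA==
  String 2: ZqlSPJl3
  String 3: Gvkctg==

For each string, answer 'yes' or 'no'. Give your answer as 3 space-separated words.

Answer: yes yes yes

Derivation:
String 1: 'lVe/dA==' → valid
String 2: 'ZqlSPJl3' → valid
String 3: 'Gvkctg==' → valid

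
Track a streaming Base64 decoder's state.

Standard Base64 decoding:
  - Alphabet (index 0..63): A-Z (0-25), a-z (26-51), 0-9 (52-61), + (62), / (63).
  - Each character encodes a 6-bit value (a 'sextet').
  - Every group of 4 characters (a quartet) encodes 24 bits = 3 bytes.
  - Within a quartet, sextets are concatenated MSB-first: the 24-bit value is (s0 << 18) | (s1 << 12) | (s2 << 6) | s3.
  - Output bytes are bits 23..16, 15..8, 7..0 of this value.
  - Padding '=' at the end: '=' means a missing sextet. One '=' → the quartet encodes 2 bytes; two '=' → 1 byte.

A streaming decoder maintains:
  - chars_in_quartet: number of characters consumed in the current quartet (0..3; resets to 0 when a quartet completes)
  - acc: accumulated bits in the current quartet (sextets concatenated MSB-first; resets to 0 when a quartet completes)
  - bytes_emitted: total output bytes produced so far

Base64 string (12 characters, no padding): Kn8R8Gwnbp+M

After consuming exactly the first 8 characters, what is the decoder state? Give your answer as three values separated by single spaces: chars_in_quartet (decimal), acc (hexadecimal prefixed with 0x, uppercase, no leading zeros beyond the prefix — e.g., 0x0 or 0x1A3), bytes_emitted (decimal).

Answer: 0 0x0 6

Derivation:
After char 0 ('K'=10): chars_in_quartet=1 acc=0xA bytes_emitted=0
After char 1 ('n'=39): chars_in_quartet=2 acc=0x2A7 bytes_emitted=0
After char 2 ('8'=60): chars_in_quartet=3 acc=0xA9FC bytes_emitted=0
After char 3 ('R'=17): chars_in_quartet=4 acc=0x2A7F11 -> emit 2A 7F 11, reset; bytes_emitted=3
After char 4 ('8'=60): chars_in_quartet=1 acc=0x3C bytes_emitted=3
After char 5 ('G'=6): chars_in_quartet=2 acc=0xF06 bytes_emitted=3
After char 6 ('w'=48): chars_in_quartet=3 acc=0x3C1B0 bytes_emitted=3
After char 7 ('n'=39): chars_in_quartet=4 acc=0xF06C27 -> emit F0 6C 27, reset; bytes_emitted=6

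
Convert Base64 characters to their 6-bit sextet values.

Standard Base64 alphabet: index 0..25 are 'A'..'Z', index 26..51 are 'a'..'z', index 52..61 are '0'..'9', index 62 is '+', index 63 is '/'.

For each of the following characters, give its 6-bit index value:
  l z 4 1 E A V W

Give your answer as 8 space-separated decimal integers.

'l': a..z range, 26 + ord('l') − ord('a') = 37
'z': a..z range, 26 + ord('z') − ord('a') = 51
'4': 0..9 range, 52 + ord('4') − ord('0') = 56
'1': 0..9 range, 52 + ord('1') − ord('0') = 53
'E': A..Z range, ord('E') − ord('A') = 4
'A': A..Z range, ord('A') − ord('A') = 0
'V': A..Z range, ord('V') − ord('A') = 21
'W': A..Z range, ord('W') − ord('A') = 22

Answer: 37 51 56 53 4 0 21 22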